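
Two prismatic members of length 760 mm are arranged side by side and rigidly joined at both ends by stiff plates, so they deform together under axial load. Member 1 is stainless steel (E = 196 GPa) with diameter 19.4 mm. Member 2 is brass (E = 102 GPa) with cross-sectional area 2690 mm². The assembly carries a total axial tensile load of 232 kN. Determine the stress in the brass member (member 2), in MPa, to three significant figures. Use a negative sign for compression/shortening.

A_1 = 295.6 mm².
Equal strain + equilibrium ⇒ each member carries load in proportion to AE: A₁E₁ = 57940000 N, A₂E₂ = 274400000 N, ΣAE = 332300000 N.
σ₂ = P·E₂/ΣAE = 232000·102000/332300000 = 71.21 MPa.

71.2 MPa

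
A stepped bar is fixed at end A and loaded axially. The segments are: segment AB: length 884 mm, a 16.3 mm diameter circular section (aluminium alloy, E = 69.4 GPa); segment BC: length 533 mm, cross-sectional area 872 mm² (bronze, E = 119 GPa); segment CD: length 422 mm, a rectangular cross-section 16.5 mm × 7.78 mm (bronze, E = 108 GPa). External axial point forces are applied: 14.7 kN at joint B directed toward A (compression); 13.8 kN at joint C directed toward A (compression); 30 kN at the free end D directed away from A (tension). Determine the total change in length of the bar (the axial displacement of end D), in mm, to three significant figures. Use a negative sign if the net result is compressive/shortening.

1.09 mm

Internal axial forces (sectioning from the free end, tension +): N_CD = 30 kN, N_BC = 16.2 kN, N_AB = 1.5 kN.
A_AB = 208.7 mm².
A_CD = 128.4 mm².
δ_AB = 1500·884/(208.7·69400) = 0.09156 mm
δ_BC = 16200·533/(872·119000) = 0.08321 mm
δ_CD = 30000·422/(128.4·108000) = 0.9132 mm
δ = Σδ_i = 1.088 mm.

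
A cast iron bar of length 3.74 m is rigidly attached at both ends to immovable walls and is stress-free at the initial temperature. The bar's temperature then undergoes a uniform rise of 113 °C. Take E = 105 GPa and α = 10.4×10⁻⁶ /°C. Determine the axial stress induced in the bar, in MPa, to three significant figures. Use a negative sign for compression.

Free thermal expansion αLΔT = 10.4e-6 · 3740 · 113 = 4.395 mm.
The walls impose strain ε = −(4.395)/3740 = -1.1752e-03; σ = Eε = 105000 · -1.1752e-03 = -123.4 MPa.

-123 MPa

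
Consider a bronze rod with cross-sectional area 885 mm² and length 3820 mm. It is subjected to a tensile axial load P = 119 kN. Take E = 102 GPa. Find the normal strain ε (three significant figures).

σ = N/A = 134.5 MPa; ε = σ/E = 134.5/102000 = 1.318e-03.

0.00132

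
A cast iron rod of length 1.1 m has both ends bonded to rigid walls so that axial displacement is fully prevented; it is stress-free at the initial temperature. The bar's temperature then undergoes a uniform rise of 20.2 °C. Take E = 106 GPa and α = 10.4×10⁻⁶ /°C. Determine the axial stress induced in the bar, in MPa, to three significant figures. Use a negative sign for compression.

-22.3 MPa

Free thermal expansion αLΔT = 10.4e-6 · 1100 · 20.2 = 0.2311 mm.
The walls impose strain ε = −(0.2311)/1100 = -2.1008e-04; σ = Eε = 106000 · -2.1008e-04 = -22.27 MPa.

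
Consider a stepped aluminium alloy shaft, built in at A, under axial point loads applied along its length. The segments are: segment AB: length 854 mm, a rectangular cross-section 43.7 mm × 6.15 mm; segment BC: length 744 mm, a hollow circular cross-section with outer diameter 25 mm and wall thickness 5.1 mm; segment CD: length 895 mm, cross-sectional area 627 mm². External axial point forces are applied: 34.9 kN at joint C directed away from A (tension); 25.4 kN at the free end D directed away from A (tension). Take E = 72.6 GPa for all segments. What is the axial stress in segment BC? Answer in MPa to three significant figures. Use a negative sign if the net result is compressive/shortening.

Internal axial forces (sectioning from the free end, tension +): N_CD = 25.4 kN, N_BC = 60.3 kN, N_AB = 60.3 kN.
A_BC = 318.8 mm².
σ_BC = N_BC/A_BC = 60300/318.8 = 189.1 MPa.

189 MPa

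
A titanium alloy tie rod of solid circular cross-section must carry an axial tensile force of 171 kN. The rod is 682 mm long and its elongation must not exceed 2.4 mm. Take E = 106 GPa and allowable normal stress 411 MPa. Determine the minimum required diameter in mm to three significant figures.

24.2 mm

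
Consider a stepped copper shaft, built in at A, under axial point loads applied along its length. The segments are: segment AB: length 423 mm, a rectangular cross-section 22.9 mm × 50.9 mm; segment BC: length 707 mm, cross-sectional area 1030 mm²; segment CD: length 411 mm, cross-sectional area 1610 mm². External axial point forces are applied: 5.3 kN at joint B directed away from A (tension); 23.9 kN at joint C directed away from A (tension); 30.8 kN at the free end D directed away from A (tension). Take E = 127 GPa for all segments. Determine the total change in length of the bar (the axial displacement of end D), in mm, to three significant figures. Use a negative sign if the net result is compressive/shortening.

Internal axial forces (sectioning from the free end, tension +): N_CD = 30.8 kN, N_BC = 54.7 kN, N_AB = 60 kN.
A_AB = 1166 mm².
δ_AB = 60000·423/(1166·127000) = 0.1714 mm
δ_BC = 54700·707/(1030·127000) = 0.2956 mm
δ_CD = 30800·411/(1610·127000) = 0.06191 mm
δ = Σδ_i = 0.529 mm.

0.529 mm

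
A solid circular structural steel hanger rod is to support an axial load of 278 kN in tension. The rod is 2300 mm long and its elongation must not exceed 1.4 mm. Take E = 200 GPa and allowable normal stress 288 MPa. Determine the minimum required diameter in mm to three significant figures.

53.9 mm

Required area A ≥ P/σ_allow = 278000/288 = 965.3 mm².
For a solid circular section, d ≥ √(4A/π) = 35.06 mm.
Elongation limit: A ≥ PL/(Eδ_allow) = 278000·2300/(200000·1.4) = 2284 mm² ⇒ d ≥ 53.92 mm.
The elongation limit governs.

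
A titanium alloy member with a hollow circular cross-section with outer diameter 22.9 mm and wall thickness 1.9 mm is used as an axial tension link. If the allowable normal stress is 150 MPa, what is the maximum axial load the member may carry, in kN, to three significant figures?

A = 125.3 mm².
P_max = σ_allow · A = 150 · 125.3 = 18800 N = 18.8 kN.

18.8 kN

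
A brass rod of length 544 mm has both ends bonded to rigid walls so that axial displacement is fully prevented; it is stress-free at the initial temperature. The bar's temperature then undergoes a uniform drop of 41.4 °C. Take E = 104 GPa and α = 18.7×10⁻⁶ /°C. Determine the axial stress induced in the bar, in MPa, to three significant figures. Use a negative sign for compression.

Free thermal expansion αLΔT = 18.7e-6 · 544 · -41.4 = -0.4212 mm.
The walls impose strain ε = −(-0.4212)/544 = 7.7418e-04; σ = Eε = 104000 · 7.7418e-04 = 80.51 MPa.

80.5 MPa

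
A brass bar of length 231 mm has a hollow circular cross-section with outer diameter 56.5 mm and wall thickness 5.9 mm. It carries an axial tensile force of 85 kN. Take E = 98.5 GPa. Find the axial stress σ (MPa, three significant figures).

90.6 MPa

A = 937.9 mm².
σ = N/A = 85000/937.9 = 90.63 MPa.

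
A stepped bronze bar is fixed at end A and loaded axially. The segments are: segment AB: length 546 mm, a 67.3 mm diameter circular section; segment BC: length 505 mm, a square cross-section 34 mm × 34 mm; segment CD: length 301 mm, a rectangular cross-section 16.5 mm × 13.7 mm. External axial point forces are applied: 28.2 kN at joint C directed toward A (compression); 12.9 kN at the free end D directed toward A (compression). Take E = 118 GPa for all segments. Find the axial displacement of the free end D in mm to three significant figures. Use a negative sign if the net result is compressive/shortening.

Internal axial forces (sectioning from the free end, tension +): N_CD = -12.9 kN, N_BC = -41.1 kN, N_AB = -41.1 kN.
A_AB = 3557 mm².
A_BC = 1156 mm².
A_CD = 226 mm².
δ_AB = -41100·546/(3557·118000) = -0.05346 mm
δ_BC = -41100·505/(1156·118000) = -0.1522 mm
δ_CD = -12900·301/(226·118000) = -0.1456 mm
δ = Σδ_i = -0.3512 mm.

-0.351 mm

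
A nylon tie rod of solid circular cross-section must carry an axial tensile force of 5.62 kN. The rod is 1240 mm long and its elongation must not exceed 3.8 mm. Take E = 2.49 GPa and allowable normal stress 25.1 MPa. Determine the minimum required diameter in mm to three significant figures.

30.6 mm

Required area A ≥ P/σ_allow = 5620/25.1 = 223.9 mm².
For a solid circular section, d ≥ √(4A/π) = 16.88 mm.
Elongation limit: A ≥ PL/(Eδ_allow) = 5620·1240/(2490·3.8) = 736.5 mm² ⇒ d ≥ 30.62 mm.
The elongation limit governs.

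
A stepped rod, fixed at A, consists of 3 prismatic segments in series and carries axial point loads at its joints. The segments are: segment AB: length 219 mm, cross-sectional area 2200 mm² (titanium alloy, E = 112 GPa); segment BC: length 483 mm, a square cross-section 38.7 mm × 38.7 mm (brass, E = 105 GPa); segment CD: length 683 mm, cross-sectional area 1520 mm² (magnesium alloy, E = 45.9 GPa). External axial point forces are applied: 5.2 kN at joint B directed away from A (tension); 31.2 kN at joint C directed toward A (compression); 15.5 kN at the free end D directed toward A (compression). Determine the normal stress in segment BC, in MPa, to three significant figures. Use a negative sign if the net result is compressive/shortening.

-31.2 MPa

Internal axial forces (sectioning from the free end, tension +): N_CD = -15.5 kN, N_BC = -46.7 kN, N_AB = -41.5 kN.
A_BC = 1498 mm².
σ_BC = N_BC/A_BC = -46700/1498 = -31.18 MPa.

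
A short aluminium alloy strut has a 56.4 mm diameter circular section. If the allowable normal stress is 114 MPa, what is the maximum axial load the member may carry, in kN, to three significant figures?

A = 2498 mm².
P_max = σ_allow · A = 114 · 2498 = 284800 N = 284.8 kN.

285 kN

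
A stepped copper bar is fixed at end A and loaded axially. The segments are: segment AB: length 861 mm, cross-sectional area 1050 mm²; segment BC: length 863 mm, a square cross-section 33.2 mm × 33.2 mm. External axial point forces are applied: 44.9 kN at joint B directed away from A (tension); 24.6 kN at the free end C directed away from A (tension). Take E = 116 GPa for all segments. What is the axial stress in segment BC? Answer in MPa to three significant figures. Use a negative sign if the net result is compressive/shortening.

Internal axial forces (sectioning from the free end, tension +): N_BC = 24.6 kN, N_AB = 69.5 kN.
A_BC = 1102 mm².
σ_BC = N_BC/A_BC = 24600/1102 = 22.32 MPa.

22.3 MPa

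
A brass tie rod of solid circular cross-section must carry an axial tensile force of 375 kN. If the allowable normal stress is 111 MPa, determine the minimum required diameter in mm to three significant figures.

65.6 mm

Required area A ≥ P/σ_allow = 375000/111 = 3378 mm².
For a solid circular section, d ≥ √(4A/π) = 65.59 mm.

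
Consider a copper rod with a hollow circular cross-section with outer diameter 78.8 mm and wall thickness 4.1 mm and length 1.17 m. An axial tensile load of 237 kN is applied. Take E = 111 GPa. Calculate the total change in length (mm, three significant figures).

2.60 mm

A = 962.2 mm².
δ_mech = NL/(AE) = 237000·1170/(962.2·111000) = 2.596 mm.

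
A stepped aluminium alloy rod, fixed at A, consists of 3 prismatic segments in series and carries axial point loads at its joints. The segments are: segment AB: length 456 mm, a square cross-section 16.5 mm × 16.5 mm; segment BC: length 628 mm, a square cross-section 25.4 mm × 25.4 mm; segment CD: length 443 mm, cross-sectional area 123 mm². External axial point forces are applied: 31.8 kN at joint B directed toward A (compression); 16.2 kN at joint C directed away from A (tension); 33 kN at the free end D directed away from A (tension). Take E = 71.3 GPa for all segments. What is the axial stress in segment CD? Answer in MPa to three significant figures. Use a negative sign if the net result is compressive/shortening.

Internal axial forces (sectioning from the free end, tension +): N_CD = 33 kN, N_BC = 49.2 kN, N_AB = 17.4 kN.
σ_CD = N_CD/A_CD = 33000/123 = 268.3 MPa.

268 MPa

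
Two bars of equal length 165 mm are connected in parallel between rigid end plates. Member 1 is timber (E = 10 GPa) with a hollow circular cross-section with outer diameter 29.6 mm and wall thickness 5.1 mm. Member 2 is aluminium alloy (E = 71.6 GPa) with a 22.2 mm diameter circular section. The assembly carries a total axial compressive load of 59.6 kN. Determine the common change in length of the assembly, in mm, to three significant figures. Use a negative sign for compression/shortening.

A_1 = 392.5 mm².
A_2 = 387.1 mm².
Equal strain + equilibrium ⇒ each member carries load in proportion to AE: A₁E₁ = 3925000 N, A₂E₂ = 27710000 N, ΣAE = 31640000 N.
δ = PL/ΣAE = -59600·165/31640000 = -0.3108 mm.

-0.311 mm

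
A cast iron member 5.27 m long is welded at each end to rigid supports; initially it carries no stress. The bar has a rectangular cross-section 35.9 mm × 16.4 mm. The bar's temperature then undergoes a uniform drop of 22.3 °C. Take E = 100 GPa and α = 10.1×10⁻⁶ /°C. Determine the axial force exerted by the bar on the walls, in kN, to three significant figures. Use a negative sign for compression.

13.3 kN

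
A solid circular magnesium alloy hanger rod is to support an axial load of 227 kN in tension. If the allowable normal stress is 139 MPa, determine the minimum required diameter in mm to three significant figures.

45.6 mm

Required area A ≥ P/σ_allow = 227000/139 = 1633 mm².
For a solid circular section, d ≥ √(4A/π) = 45.6 mm.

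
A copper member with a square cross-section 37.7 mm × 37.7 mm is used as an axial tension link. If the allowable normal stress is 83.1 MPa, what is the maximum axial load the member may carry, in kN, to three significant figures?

118 kN

A = 1421 mm².
P_max = σ_allow · A = 83.1 · 1421 = 118100 N = 118.1 kN.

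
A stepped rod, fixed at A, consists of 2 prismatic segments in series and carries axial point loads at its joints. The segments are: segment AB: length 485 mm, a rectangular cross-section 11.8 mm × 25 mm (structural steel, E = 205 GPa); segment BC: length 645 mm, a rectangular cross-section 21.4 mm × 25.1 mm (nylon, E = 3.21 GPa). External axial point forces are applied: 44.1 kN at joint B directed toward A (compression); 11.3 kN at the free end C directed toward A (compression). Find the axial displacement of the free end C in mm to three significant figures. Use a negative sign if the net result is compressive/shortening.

-4.67 mm

Internal axial forces (sectioning from the free end, tension +): N_BC = -11.3 kN, N_AB = -55.4 kN.
A_AB = 295 mm².
A_BC = 537.1 mm².
δ_AB = -55400·485/(295·205000) = -0.4443 mm
δ_BC = -11300·645/(537.1·3210) = -4.227 mm
δ = Σδ_i = -4.671 mm.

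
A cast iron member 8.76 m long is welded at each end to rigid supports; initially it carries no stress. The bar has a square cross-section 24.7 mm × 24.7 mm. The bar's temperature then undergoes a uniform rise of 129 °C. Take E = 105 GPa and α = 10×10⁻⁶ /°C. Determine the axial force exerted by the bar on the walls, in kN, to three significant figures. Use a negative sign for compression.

Free thermal expansion αLΔT = 10e-6 · 8760 · 129 = 11.3 mm.
The walls impose strain ε = −(11.3)/8760 = -1.2900e-03; σ = Eε = 105000 · -1.2900e-03 = -135.4 MPa.
Wall reaction R = σ·A = -135.4·610.1 = -82640 N = -82.64 kN.

-82.6 kN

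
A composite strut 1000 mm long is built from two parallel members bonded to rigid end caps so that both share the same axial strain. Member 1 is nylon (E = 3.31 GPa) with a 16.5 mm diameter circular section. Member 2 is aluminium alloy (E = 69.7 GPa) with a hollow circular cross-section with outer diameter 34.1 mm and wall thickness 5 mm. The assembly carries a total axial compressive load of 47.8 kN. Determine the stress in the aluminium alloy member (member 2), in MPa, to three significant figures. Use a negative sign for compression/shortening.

A_1 = 213.8 mm².
A_2 = 457.1 mm².
Equal strain + equilibrium ⇒ each member carries load in proportion to AE: A₁E₁ = 707800 N, A₂E₂ = 31860000 N, ΣAE = 32570000 N.
σ₂ = P·E₂/ΣAE = -47800·69700/32570000 = -102.3 MPa.

-102 MPa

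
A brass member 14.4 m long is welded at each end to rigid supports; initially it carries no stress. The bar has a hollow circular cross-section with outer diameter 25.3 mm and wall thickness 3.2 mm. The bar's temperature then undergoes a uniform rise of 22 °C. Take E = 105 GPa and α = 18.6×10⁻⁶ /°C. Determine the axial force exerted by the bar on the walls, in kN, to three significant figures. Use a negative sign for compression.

-9.55 kN

Free thermal expansion αLΔT = 18.6e-6 · 14400 · 22 = 5.892 mm.
The walls impose strain ε = −(5.892)/14400 = -4.0920e-04; σ = Eε = 105000 · -4.0920e-04 = -42.97 MPa.
Wall reaction R = σ·A = -42.97·222.2 = -9546 N = -9.546 kN.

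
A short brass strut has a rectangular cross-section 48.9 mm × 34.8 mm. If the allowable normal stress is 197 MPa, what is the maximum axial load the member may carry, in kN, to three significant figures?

335 kN

A = 1702 mm².
P_max = σ_allow · A = 197 · 1702 = 335200 N = 335.2 kN.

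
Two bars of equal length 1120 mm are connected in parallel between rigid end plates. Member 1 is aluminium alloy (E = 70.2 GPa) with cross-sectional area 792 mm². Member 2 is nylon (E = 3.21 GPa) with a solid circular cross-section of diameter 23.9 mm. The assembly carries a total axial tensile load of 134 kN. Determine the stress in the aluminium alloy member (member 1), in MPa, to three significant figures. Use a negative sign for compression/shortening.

A_2 = 448.6 mm².
Equal strain + equilibrium ⇒ each member carries load in proportion to AE: A₁E₁ = 55600000 N, A₂E₂ = 1440000 N, ΣAE = 57040000 N.
σ₁ = P·E₁/ΣAE = 134000·70200/57040000 = 164.9 MPa.

165 MPa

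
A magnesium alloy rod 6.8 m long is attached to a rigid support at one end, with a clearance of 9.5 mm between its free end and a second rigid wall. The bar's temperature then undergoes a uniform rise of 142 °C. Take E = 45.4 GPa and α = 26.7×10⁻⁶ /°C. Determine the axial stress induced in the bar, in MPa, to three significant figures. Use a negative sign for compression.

-109 MPa

Free thermal expansion αLΔT = 26.7e-6 · 6800 · 142 = 25.78 mm.
The walls engage after the gap closes; constrained expansion = 25.78 − 9.5 = 16.28 mm.
The walls impose strain ε = −(16.28)/6800 = -2.3943e-03; σ = Eε = 45400 · -2.3943e-03 = -108.7 MPa.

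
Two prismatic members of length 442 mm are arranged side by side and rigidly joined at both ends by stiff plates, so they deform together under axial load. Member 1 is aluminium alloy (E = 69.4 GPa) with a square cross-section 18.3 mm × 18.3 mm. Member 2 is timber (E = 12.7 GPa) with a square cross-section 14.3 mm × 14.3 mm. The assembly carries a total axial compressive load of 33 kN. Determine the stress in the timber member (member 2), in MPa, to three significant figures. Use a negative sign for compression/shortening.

-16.2 MPa

A_1 = 334.9 mm².
A_2 = 204.5 mm².
Equal strain + equilibrium ⇒ each member carries load in proportion to AE: A₁E₁ = 23240000 N, A₂E₂ = 2597000 N, ΣAE = 25840000 N.
σ₂ = P·E₂/ΣAE = -33000·12700/25840000 = -16.22 MPa.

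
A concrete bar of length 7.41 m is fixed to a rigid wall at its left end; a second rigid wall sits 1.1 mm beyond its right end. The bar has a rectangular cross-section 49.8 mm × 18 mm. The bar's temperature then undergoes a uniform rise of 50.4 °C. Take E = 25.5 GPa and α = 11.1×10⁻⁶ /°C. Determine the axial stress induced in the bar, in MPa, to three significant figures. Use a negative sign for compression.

-10.5 MPa

Free thermal expansion αLΔT = 11.1e-6 · 7410 · 50.4 = 4.145 mm.
The walls engage after the gap closes; constrained expansion = 4.145 − 1.1 = 3.045 mm.
The walls impose strain ε = −(3.045)/7410 = -4.1099e-04; σ = Eε = 25500 · -4.1099e-04 = -10.48 MPa.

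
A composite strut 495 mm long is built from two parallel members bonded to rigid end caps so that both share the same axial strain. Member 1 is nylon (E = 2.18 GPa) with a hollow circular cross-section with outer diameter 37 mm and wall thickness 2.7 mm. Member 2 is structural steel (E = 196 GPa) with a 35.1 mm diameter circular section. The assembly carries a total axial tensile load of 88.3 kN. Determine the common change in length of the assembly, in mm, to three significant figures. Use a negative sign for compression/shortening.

0.230 mm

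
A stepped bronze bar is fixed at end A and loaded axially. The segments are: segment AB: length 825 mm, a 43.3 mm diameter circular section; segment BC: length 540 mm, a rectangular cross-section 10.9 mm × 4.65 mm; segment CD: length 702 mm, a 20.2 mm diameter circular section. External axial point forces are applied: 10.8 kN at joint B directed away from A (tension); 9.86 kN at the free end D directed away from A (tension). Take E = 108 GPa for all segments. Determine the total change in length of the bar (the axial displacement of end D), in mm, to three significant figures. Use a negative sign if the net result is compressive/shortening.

1.28 mm

Internal axial forces (sectioning from the free end, tension +): N_CD = 9.86 kN, N_BC = 9.86 kN, N_AB = 20.66 kN.
A_AB = 1473 mm².
A_BC = 50.69 mm².
A_CD = 320.5 mm².
δ_AB = 20660·825/(1473·108000) = 0.1072 mm
δ_BC = 9860·540/(50.69·108000) = 0.9727 mm
δ_CD = 9860·702/(320.5·108000) = 0.2 mm
δ = Σδ_i = 1.28 mm.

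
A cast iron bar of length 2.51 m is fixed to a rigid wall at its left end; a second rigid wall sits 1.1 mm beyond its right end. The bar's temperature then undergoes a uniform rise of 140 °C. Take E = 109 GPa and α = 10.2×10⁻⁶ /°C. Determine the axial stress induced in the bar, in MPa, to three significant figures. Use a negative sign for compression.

-108 MPa

Free thermal expansion αLΔT = 10.2e-6 · 2510 · 140 = 3.584 mm.
The walls engage after the gap closes; constrained expansion = 3.584 − 1.1 = 2.484 mm.
The walls impose strain ε = −(2.484)/2510 = -9.8975e-04; σ = Eε = 109000 · -9.8975e-04 = -107.9 MPa.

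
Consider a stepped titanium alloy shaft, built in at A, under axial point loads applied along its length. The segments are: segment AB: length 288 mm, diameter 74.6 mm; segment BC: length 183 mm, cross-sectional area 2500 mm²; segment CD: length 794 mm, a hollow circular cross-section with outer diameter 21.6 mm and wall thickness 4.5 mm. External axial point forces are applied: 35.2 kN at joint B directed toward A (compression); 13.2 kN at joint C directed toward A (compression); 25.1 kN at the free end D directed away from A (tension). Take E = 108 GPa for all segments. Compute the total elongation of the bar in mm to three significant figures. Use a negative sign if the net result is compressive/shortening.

Internal axial forces (sectioning from the free end, tension +): N_CD = 25.1 kN, N_BC = 11.9 kN, N_AB = -23.3 kN.
A_AB = 4371 mm².
A_CD = 241.7 mm².
δ_AB = -23300·288/(4371·108000) = -0.01422 mm
δ_BC = 11900·183/(2500·108000) = 0.008066 mm
δ_CD = 25100·794/(241.7·108000) = 0.7633 mm
δ = Σδ_i = 0.7572 mm.

0.757 mm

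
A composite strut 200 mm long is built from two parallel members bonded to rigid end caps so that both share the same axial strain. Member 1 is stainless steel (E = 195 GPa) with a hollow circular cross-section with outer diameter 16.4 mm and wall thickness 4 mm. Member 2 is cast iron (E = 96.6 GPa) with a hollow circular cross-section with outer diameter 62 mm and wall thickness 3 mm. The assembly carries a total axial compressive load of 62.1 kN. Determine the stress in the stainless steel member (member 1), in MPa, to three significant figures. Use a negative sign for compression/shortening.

-144 MPa

A_1 = 155.8 mm².
A_2 = 556.1 mm².
Equal strain + equilibrium ⇒ each member carries load in proportion to AE: A₁E₁ = 30390000 N, A₂E₂ = 53720000 N, ΣAE = 84100000 N.
σ₁ = P·E₁/ΣAE = -62100·195000/84100000 = -144 MPa.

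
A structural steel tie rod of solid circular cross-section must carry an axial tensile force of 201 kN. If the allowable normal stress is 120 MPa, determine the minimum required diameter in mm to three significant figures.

Required area A ≥ P/σ_allow = 201000/120 = 1675 mm².
For a solid circular section, d ≥ √(4A/π) = 46.18 mm.

46.2 mm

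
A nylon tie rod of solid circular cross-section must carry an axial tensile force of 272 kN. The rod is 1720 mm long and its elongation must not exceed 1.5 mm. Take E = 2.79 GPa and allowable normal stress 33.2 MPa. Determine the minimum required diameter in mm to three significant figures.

Required area A ≥ P/σ_allow = 272000/33.2 = 8193 mm².
For a solid circular section, d ≥ √(4A/π) = 102.1 mm.
Elongation limit: A ≥ PL/(Eδ_allow) = 272000·1720/(2790·1.5) = 111800 mm² ⇒ d ≥ 377.3 mm.
The elongation limit governs.

377 mm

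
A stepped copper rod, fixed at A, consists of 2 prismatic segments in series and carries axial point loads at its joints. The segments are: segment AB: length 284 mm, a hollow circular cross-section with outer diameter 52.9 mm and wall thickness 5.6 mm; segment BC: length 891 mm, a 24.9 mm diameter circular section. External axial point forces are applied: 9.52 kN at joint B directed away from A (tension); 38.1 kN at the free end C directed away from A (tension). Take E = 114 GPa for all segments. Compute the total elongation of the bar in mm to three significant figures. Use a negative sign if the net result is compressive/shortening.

Internal axial forces (sectioning from the free end, tension +): N_BC = 38.1 kN, N_AB = 47.62 kN.
A_AB = 832.1 mm².
A_BC = 487 mm².
δ_AB = 47620·284/(832.1·114000) = 0.1426 mm
δ_BC = 38100·891/(487·114000) = 0.6115 mm
δ = Σδ_i = 0.7541 mm.

0.754 mm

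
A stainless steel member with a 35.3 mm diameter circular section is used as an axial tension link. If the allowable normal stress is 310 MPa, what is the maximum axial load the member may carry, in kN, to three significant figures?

303 kN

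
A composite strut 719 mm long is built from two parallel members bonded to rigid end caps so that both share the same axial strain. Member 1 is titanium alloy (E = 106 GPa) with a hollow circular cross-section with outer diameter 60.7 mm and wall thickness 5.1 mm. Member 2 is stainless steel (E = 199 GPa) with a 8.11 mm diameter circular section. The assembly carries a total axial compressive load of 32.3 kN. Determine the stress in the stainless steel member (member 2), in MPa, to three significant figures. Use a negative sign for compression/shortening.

-61.4 MPa

A_1 = 890.8 mm².
A_2 = 51.66 mm².
Equal strain + equilibrium ⇒ each member carries load in proportion to AE: A₁E₁ = 94430000 N, A₂E₂ = 10280000 N, ΣAE = 104700000 N.
σ₂ = P·E₂/ΣAE = -32300·199000/104700000 = -61.39 MPa.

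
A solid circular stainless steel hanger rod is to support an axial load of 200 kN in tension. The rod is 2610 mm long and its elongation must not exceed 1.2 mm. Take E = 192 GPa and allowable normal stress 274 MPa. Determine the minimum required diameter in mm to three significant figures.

Required area A ≥ P/σ_allow = 200000/274 = 729.9 mm².
For a solid circular section, d ≥ √(4A/π) = 30.49 mm.
Elongation limit: A ≥ PL/(Eδ_allow) = 200000·2610/(192000·1.2) = 2266 mm² ⇒ d ≥ 53.71 mm.
The elongation limit governs.

53.7 mm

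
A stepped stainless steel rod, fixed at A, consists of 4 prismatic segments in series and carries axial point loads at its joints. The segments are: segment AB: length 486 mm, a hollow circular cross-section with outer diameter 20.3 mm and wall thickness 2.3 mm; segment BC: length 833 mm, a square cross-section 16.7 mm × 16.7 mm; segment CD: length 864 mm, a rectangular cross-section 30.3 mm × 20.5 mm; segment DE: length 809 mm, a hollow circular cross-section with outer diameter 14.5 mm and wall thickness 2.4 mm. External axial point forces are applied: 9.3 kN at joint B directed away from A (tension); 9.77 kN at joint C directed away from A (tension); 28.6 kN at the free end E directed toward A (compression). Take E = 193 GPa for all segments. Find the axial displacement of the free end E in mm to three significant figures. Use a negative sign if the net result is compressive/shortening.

-2.00 mm

Internal axial forces (sectioning from the free end, tension +): N_DE = -28.6 kN, N_CD = -28.6 kN, N_BC = -18.83 kN, N_AB = -9.53 kN.
A_AB = 130.1 mm².
A_BC = 278.9 mm².
A_CD = 621.1 mm².
A_DE = 91.23 mm².
δ_AB = -9530·486/(130.1·193000) = -0.1845 mm
δ_BC = -18830·833/(278.9·193000) = -0.2914 mm
δ_CD = -28600·864/(621.1·193000) = -0.2061 mm
δ_DE = -28600·809/(91.23·193000) = -1.314 mm
δ = Σδ_i = -1.996 mm.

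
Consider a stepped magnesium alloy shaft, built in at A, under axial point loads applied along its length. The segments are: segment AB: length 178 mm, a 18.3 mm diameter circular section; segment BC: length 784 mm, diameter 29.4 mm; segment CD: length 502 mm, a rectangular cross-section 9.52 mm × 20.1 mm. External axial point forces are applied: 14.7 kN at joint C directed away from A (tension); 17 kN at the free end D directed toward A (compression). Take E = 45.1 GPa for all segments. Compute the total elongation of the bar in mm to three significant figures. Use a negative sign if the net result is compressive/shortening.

-1.08 mm

Internal axial forces (sectioning from the free end, tension +): N_CD = -17 kN, N_BC = -2.3 kN, N_AB = -2.3 kN.
A_AB = 263 mm².
A_BC = 678.9 mm².
A_CD = 191.4 mm².
δ_AB = -2300·178/(263·45100) = -0.03451 mm
δ_BC = -2300·784/(678.9·45100) = -0.0589 mm
δ_CD = -17000·502/(191.4·45100) = -0.9889 mm
δ = Σδ_i = -1.082 mm.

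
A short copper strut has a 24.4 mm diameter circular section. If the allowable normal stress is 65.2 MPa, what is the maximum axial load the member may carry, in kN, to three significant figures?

30.5 kN

A = 467.6 mm².
P_max = σ_allow · A = 65.2 · 467.6 = 30490 N = 30.49 kN.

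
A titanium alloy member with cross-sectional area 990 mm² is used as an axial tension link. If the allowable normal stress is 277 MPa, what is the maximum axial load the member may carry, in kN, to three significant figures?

P_max = σ_allow · A = 277 · 990 = 274200 N = 274.2 kN.

274 kN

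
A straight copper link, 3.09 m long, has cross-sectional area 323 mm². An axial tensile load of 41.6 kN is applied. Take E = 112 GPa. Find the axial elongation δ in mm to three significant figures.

δ_mech = NL/(AE) = 41600·3090/(323·112000) = 3.553 mm.

3.55 mm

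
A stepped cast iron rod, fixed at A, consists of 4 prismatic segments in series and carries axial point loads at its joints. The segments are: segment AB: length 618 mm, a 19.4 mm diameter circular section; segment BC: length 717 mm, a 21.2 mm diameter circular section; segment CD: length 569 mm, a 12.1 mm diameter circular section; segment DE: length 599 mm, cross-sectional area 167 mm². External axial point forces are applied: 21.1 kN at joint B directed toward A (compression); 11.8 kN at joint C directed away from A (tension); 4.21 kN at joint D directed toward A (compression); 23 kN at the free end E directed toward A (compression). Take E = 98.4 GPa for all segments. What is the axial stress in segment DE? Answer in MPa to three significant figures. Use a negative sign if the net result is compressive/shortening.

Internal axial forces (sectioning from the free end, tension +): N_DE = -23 kN, N_CD = -27.21 kN, N_BC = -15.41 kN, N_AB = -36.51 kN.
σ_DE = N_DE/A_DE = -23000/167 = -137.7 MPa.

-138 MPa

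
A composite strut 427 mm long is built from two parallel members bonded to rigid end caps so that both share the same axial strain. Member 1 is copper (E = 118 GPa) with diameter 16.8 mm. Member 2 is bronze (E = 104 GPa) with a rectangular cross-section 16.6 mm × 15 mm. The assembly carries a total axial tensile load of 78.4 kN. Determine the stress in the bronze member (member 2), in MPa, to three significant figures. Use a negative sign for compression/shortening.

A_1 = 221.7 mm².
A_2 = 249 mm².
Equal strain + equilibrium ⇒ each member carries load in proportion to AE: A₁E₁ = 26160000 N, A₂E₂ = 25900000 N, ΣAE = 52050000 N.
σ₂ = P·E₂/ΣAE = 78400·104000/52050000 = 156.6 MPa.

157 MPa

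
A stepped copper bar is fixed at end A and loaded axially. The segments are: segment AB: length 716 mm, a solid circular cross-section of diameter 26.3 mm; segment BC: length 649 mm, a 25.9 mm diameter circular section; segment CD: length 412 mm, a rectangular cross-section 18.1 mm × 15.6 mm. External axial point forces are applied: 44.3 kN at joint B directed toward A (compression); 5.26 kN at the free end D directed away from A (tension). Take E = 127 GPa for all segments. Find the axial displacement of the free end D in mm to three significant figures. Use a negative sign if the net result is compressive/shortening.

-0.294 mm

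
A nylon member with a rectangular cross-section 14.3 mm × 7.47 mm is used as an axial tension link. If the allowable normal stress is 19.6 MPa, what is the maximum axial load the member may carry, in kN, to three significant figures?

A = 106.8 mm².
P_max = σ_allow · A = 19.6 · 106.8 = 2094 N = 2.094 kN.

2.09 kN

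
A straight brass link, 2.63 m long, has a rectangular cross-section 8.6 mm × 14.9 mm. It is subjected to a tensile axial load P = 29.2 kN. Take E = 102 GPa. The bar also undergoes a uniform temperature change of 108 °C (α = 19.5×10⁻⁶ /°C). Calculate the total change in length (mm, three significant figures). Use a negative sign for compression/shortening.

11.4 mm

A = 128.1 mm².
δ_mech = NL/(AE) = 29200·2630/(128.1·102000) = 5.876 mm.
δ_thermal = αLΔT = 19.5e-6·2630·108 = 5.539 mm.
δ = δ_mech + δ_thermal = 11.41 mm.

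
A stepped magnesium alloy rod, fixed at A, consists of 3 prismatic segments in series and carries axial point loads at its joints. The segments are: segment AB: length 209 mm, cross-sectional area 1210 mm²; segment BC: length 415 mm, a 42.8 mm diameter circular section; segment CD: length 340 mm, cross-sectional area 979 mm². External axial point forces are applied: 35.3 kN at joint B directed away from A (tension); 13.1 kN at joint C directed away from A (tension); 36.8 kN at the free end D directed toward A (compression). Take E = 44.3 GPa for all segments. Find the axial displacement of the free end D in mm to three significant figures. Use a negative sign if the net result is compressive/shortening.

-0.398 mm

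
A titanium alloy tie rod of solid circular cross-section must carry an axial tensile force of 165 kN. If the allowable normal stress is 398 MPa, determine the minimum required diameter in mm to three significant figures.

23.0 mm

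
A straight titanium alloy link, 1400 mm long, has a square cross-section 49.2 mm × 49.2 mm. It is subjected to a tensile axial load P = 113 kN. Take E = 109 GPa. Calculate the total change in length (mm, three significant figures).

A = 2421 mm².
δ_mech = NL/(AE) = 113000·1400/(2421·109000) = 0.5996 mm.

0.600 mm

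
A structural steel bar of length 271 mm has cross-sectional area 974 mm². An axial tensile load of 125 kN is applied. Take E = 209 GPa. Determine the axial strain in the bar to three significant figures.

σ = N/A = 128.3 MPa; ε = σ/E = 128.3/209000 = 6.141e-04.

6.14e-04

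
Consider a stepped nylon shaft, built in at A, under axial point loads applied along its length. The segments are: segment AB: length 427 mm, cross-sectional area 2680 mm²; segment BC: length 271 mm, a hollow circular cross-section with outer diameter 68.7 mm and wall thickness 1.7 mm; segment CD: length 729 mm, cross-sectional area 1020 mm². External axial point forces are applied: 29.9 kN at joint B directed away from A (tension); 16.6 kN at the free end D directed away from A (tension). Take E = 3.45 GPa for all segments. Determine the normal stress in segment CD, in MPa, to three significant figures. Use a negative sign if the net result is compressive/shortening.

Internal axial forces (sectioning from the free end, tension +): N_CD = 16.6 kN, N_BC = 16.6 kN, N_AB = 46.5 kN.
σ_CD = N_CD/A_CD = 16600/1020 = 16.27 MPa.

16.3 MPa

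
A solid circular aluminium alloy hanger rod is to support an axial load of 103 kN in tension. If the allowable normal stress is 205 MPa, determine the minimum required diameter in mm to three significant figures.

Required area A ≥ P/σ_allow = 103000/205 = 502.4 mm².
For a solid circular section, d ≥ √(4A/π) = 25.29 mm.

25.3 mm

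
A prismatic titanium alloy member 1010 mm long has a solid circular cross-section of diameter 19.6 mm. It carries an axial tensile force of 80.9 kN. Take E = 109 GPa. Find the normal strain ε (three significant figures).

A = 301.7 mm².
σ = N/A = 268.1 MPa; ε = σ/E = 268.1/109000 = 2.460e-03.

0.00246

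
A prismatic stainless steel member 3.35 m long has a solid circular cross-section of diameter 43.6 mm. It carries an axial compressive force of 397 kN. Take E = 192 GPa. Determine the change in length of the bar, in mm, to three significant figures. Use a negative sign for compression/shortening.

-4.64 mm

A = 1493 mm².
δ_mech = NL/(AE) = -397000·3350/(1493·192000) = -4.64 mm.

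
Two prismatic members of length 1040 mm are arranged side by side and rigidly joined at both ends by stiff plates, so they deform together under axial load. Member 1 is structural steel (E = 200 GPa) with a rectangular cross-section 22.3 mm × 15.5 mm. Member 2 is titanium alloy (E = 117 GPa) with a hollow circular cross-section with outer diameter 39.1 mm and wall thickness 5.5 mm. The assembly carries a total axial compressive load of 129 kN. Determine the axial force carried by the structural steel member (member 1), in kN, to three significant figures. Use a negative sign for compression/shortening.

A_1 = 345.7 mm².
A_2 = 580.6 mm².
Equal strain + equilibrium ⇒ each member carries load in proportion to AE: A₁E₁ = 69130000 N, A₂E₂ = 67930000 N, ΣAE = 137100000 N.
F₁ = P·A₁E₁/ΣAE = -129000·69130000/137100000 = -65070 N.

-65.1 kN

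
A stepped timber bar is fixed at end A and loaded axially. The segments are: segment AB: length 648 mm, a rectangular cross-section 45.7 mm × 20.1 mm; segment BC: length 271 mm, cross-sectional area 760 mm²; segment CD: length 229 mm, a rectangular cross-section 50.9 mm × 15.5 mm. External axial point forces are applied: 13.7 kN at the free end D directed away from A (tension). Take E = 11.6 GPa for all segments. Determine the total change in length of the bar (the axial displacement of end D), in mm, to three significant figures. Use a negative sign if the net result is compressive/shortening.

Internal axial forces (sectioning from the free end, tension +): N_CD = 13.7 kN, N_BC = 13.7 kN, N_AB = 13.7 kN.
A_AB = 918.6 mm².
A_CD = 788.9 mm².
δ_AB = 13700·648/(918.6·11600) = 0.8332 mm
δ_BC = 13700·271/(760·11600) = 0.4211 mm
δ_CD = 13700·229/(788.9·11600) = 0.3428 mm
δ = Σδ_i = 1.597 mm.

1.60 mm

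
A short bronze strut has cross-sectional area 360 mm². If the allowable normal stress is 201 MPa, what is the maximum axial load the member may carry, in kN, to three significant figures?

P_max = σ_allow · A = 201 · 360 = 72360 N = 72.36 kN.

72.4 kN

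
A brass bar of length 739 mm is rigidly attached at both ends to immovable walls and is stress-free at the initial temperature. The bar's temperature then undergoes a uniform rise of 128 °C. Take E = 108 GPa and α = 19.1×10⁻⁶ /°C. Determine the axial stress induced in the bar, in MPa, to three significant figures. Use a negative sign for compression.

Free thermal expansion αLΔT = 19.1e-6 · 739 · 128 = 1.807 mm.
The walls impose strain ε = −(1.807)/739 = -2.4448e-03; σ = Eε = 108000 · -2.4448e-03 = -264 MPa.

-264 MPa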